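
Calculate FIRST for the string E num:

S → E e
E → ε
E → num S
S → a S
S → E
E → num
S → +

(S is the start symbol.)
FIRST sets of the non-terminals involved (from the grammar, by fixed-point iteration):
  FIRST(E) = { 'num', ε }

To compute FIRST(E num), process the symbols left to right:
Symbol E is a non-terminal. Add FIRST(E) \ {ε} = { 'num' }
E is nullable (ε ∈ FIRST(E)), continue to the next symbol.
Symbol num is a terminal. Add 'num' and stop.
FIRST(E num) = { 'num' }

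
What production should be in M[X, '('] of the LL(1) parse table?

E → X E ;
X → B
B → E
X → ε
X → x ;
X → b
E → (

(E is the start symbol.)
To find M[X, '('], we find productions for X where '(' is in the predict set (PREDICT(N → α) = (FIRST(α) \ {ε}) ∪ (FOLLOW(N) if α ⇒* ε)).

Relevant sets:
  FIRST(B) = { '(', 'b', 'x' }
  FOLLOW(X) = { '(', 'b', 'x' }

X → B: PREDICT = { '(', 'b', 'x' }
  '(' is in predict set, so this production goes in M[X, '(']
X → ε: PREDICT = { '(', 'b', 'x' }
  '(' is in predict set, so this production goes in M[X, '(']
X → x ;: PREDICT = { 'x' }
X → b: PREDICT = { 'b' }

M[X, '('] = X → B, X → ε  (a multiply-defined cell — the grammar is not LL(1))

Answer: X → B, X → ε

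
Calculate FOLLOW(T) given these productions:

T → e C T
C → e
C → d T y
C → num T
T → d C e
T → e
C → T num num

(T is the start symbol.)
{ $, 'd', 'e', 'num', 'y' }

To compute FOLLOW(T), find every occurrence of T on a right-hand side N → α T β: add FIRST(β) \ {ε}, and if β is empty or nullable also add FOLLOW(N). Iterate to a fixed point.

T is the start symbol, so $ ∈ FOLLOW(T).
In T → e C T: T is at the end; this adds FOLLOW(T) to itself — nothing new
In C → d T y: T is followed by y, add FIRST(y) \ {ε} = { 'y' }
In C → num T: T is at the end, add FOLLOW(C)
In C → T num num: T is followed by num num, add FIRST(num num) \ {ε} = { 'num' }

The FOLLOW sets referred to above (computed the same way, to a fixed point):
  FOLLOW(C) = { 'd', 'e' }

Taking the union: FOLLOW(T) = { $, 'd', 'e', 'num', 'y' }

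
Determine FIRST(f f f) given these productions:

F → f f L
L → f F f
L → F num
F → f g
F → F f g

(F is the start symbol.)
To compute FIRST(f f f), process the symbols left to right:
Symbol f is a terminal. Add 'f' and stop.
FIRST(f f f) = { 'f' }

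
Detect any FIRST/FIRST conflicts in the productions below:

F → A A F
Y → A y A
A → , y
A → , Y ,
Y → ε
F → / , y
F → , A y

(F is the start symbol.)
Yes. F → A A F / F → ',' A y on { ',' }; A → ',' y / A → ',' Y ',' on { ',' }

A FIRST/FIRST conflict occurs when two productions N → α and N → β for the same non-terminal have FIRST(α) ∩ FIRST(β) ≠ ∅ (with ε ∈ FIRST of a nullable right-hand side, so two nullable alternatives also conflict).

FIRST sets of the non-terminals at (or reachable through a nullable prefix from) the front of some alternative:
  FIRST(A) = { ',' }

Productions for F:
  F → A A F: FIRST = { ',' }
  F → / , y: FIRST = { '/' }
  F → , A y: FIRST = { ',' }
Productions for Y:
  Y → A y A: FIRST = { ',' }
  Y → ε: FIRST = { ε }
Productions for A:
  A → , y: FIRST = { ',' }
  A → , Y ,: FIRST = { ',' }

Conflict for F: F → A A F and F → , A y
  Overlap: { ',' }
Conflict for A: A → , y and A → , Y ,
  Overlap: { ',' }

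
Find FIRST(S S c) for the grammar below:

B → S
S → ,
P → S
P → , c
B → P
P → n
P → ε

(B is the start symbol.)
FIRST sets of the non-terminals involved (from the grammar, by fixed-point iteration):
  FIRST(S) = { ',' }

To compute FIRST(S S c), process the symbols left to right:
Symbol S is a non-terminal. Add FIRST(S) \ {ε} = { ',' }
S is not nullable (ε ∉ FIRST(S)), so stop here.
FIRST(S S c) = { ',' }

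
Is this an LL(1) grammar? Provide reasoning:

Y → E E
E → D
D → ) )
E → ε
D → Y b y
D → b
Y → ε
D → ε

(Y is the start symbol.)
Relevant sets:
  FIRST(E) = { ')', 'b', ε }
  FIRST(D) = { ')', 'b', ε }
  FIRST(Y) = { ')', 'b', ε }
  FOLLOW(Y) = { $, 'b' }
  FOLLOW(E) = { $, ')', 'b' }
  FOLLOW(D) = { $, ')', 'b' }

For Y:
  PREDICT(Y → E E) = { $, ')', 'b' }
  PREDICT(Y → ε) = { $, 'b' }
For E:
  PREDICT(E → D) = { $, ')', 'b' }
  PREDICT(E → ε) = { $, ')', 'b' }
For D:
  PREDICT(D → ')' ')') = { ')' }
  PREDICT(D → Y b y) = { ')', 'b' }
  PREDICT(D → b) = { 'b' }
  PREDICT(D → ε) = { $, ')', 'b' }

Conflict found: Predict set conflict for Y: { $, 'b' }
The grammar is NOT LL(1).

Answer: No. Predict set conflict for Y: { $, 'b' }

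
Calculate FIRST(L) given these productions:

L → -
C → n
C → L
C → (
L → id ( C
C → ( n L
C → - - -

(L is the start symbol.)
To compute FIRST(L), examine every production with L on the left-hand side, reading each right-hand side left to right until a non-nullable symbol is reached.

From L → -:
  - '-' is a terminal: add '-' and stop
From L → id ( C:
  - id is a terminal: add 'id' and stop

Collecting: FIRST(L) = { '-', 'id' }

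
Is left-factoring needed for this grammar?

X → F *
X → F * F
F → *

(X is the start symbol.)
Yes, X has productions with common prefix 'F *'

Left-factoring is needed when two productions for the same non-terminal
share a common prefix on the right-hand side.

Productions for X:
  X → F *
  X → F * F

Found common prefix 'F *' in productions for X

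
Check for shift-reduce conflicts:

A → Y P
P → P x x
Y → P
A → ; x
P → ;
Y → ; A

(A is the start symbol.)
Yes — I1: [P → ; .] vs [A → . ; x]; I3: [Y → P .] vs [P → P . x x]; I6: [A → Y P .] vs [P → P . x x]

Augment with A' → A and build the canonical LR(0) collection (I0 = CLOSURE({[A' → . A]}), then GOTO on every symbol after a dot until no new states appear). It has 11 states:
  I0: { [A → . ; x], [A → . Y P], [A' → . A], [P → . ;], [P → . P x x], [Y → . ; A], [Y → . P] }  — shift
  I1: { [A → . ; x], [A → . Y P], [A → ; . x], [P → . ;], [P → . P x x], [P → ; .], [Y → . ; A], [Y → . P], [Y → ; . A] }  — shift, reduce
  I2: { [A' → A .] }  — accept
  I3: { [P → P . x x], [Y → P .] }  — shift, reduce
  I4: { [A → Y . P], [P → . ;], [P → . P x x] }  — shift
  I5: { [P → ; .] }  — reduce
  I6: { [A → Y P .], [P → P . x x] }  — shift, reduce
  I7: { [P → P x . x] }  — shift
  I8: { [P → P x x .] }  — reduce
  I9: { [Y → ; A .] }  — reduce
  I10: { [A → ; x .] }  — reduce

I1 contains reduce item [P → ; .] and shift items [A → . ; x], [A → ; . x], [P → . ;], [Y → . ; A] — shift-reduce conflict.
I3 contains reduce item [Y → P .] and shift item [P → P . x x] — shift-reduce conflict.
I6 contains reduce item [A → Y P .] and shift item [P → P . x x] — shift-reduce conflict.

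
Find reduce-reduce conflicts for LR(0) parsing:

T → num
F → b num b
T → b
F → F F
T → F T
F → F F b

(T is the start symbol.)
A reduce-reduce conflict occurs when an LR(0) state has two complete items [A → α .] and [B → β .] — both call for a reduction, and with no lookahead the parser cannot choose between them.

Augment with T' → T and build the canonical LR(0) collection (I0 = CLOSURE({[T' → . T]}), then GOTO on every symbol after a dot until no new states appear). It has 10 states:
  I0: { [F → . F F b], [F → . F F], [F → . b num b], [T → . F T], [T → . b], [T → . num], [T' → . T] }  — shift
  I1: { [F → . F F b], [F → . F F], [F → . b num b], [F → F . F b], [F → F . F], [T → . F T], [T → . b], [T → . num], [T → F . T] }  — shift
  I2: { [T' → T .] }  — accept
  I3: { [F → b . num b], [T → b .] }  — shift, reduce
  I4: { [T → num .] }  — reduce
  I5: { [F → b num . b] }  — shift
  I6: { [F → b num b .] }  — reduce
  I7: { [F → . F F b], [F → . F F], [F → . b num b], [F → F . F b], [F → F . F], [F → F F . b], [F → F F .], [T → . F T], [T → . b], [T → . num], [T → F . T] }  — shift, reduce
  I8: { [T → F T .] }  — reduce
  I9: { [F → F F b .], [F → b . num b], [T → b .] }  — shift, 2 reduces

I9 contains complete items [F → F F b .], [T → b .] — reduce-reduce conflict.

Answer: Yes — I9: [F → F F b .] vs [T → b .]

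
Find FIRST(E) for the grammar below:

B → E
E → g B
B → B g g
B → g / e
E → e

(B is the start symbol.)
To compute FIRST(E), examine every production with E on the left-hand side, reading each right-hand side left to right until a non-nullable symbol is reached.

From E → g B:
  - g is a terminal: add 'g' and stop
From E → e:
  - e is a terminal: add 'e' and stop

Collecting: FIRST(E) = { 'e', 'g' }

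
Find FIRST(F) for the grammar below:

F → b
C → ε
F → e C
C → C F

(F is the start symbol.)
From F → b:
  - b is a terminal: add 'b' and stop
From F → e C:
  - e is a terminal: add 'e' and stop

Collecting: FIRST(F) = { 'b', 'e' }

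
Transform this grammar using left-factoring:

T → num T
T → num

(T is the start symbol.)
Left-factoring transforms A → αβ₁ | αβ₂ into A → αA' and A' → β₁ | β₂
(α is the longest common prefix among the alternatives). Repeat until
no nonterminal has two alternatives with a common prefix.

Round 1: T has alternatives sharing prefix 'num'. Introduce T': T → num T'
  Add: T' → T
  Add: T' → ε

No remaining common prefixes — done.

Resulting grammar:
T → num T'
T' → T
T' → ε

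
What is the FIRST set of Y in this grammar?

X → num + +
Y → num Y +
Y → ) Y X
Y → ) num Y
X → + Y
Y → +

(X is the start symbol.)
From Y → num Y +:
  - num is a terminal: add 'num' and stop
From Y → ) Y X:
  - ')' is a terminal: add ')' and stop
From Y → ) num Y:
  - ')' is a terminal: add ')' and stop
From Y → +:
  - '+' is a terminal: add '+' and stop

Collecting: FIRST(Y) = { ')', '+', 'num' }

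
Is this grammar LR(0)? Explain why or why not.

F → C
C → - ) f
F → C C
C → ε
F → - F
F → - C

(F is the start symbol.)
No. Shift-reduce conflict between [C → .] and [C → . - ) f]

A grammar is LR(0) if no state in the canonical LR(0) collection has:
  - both a shift item (dot before a terminal) and a complete item (shift-reduce conflict), or
  - two or more complete items (reduce-reduce conflict; the accept item [F' → F .] counts as a complete item here).

Augment with F' → F and build the canonical LR(0) collection (I0 = CLOSURE({[F' → . F]}), then GOTO on every symbol after a dot until no new states appear). It has 10 states:
  I0: { [C → . - ) f], [C → .], [F → . - C], [F → . - F], [F → . C C], [F → . C], [F' → . F] }  — shift, reduce
  I1: { [C → - . ) f], [C → . - ) f], [C → .], [F → - . C], [F → - . F], [F → . - C], [F → . - F], [F → . C C], [F → . C] }  — shift, reduce
  I2: { [C → . - ) f], [C → .], [F → C . C], [F → C .] }  — shift, 2 reduces
  I3: { [F' → F .] }  — accept
  I4: { [C → - . ) f] }  — shift
  I5: { [F → C C .] }  — reduce
  I6: { [C → - ) . f] }  — shift
  I7: { [C → - ) f .] }  — reduce
  I8: { [C → . - ) f], [C → .], [F → - C .], [F → C . C], [F → C .] }  — shift, 3 reduces
  I9: { [F → - F .] }  — reduce

Conflict in state I0:
  Shift-reduce conflict between [C → .] and [C → . - ) f]
So the grammar is NOT LR(0).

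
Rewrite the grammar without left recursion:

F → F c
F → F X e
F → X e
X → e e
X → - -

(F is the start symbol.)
F is directly left-recursive. The standard transformation for
  A → A α₁ | ... | A α_m | β₁ | ... | β_n
is
  A  → β₁ A' | ... | β_n A'
  A' → α₁ A' | ... | α_m A' | ε

F → X e becomes F → X e F'
F → F c becomes F' → c F'
F → F X e becomes F' → X e F'
Add F' → ε

Productions for other non-terminals are unchanged:
  X → e e
  X → - -

Resulting grammar:
F → X e F'
F' → c F'
F' → X e F'
F' → ε
X → e e
X → - -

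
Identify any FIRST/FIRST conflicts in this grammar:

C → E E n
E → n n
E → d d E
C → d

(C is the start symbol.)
A FIRST/FIRST conflict occurs when two productions N → α and N → β for the same non-terminal have FIRST(α) ∩ FIRST(β) ≠ ∅ (with ε ∈ FIRST of a nullable right-hand side, so two nullable alternatives also conflict).

FIRST sets of the non-terminals at (or reachable through a nullable prefix from) the front of some alternative:
  FIRST(E) = { 'd', 'n' }

Productions for C:
  C → E E n: FIRST = { 'd', 'n' }
  C → d: FIRST = { 'd' }
Productions for E:
  E → n n: FIRST = { 'n' }
  E → d d E: FIRST = { 'd' }

Conflict for C: C → E E n and C → d
  Overlap: { 'd' }

Answer: Yes. C → E E n / C → d on { 'd' }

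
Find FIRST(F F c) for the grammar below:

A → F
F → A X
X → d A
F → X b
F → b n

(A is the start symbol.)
FIRST sets of the non-terminals involved (from the grammar, by fixed-point iteration):
  FIRST(F) = { 'b', 'd' }

To compute FIRST(F F c), process the symbols left to right:
Symbol F is a non-terminal. Add FIRST(F) \ {ε} = { 'b', 'd' }
F is not nullable (ε ∉ FIRST(F)), so stop here.
FIRST(F F c) = { 'b', 'd' }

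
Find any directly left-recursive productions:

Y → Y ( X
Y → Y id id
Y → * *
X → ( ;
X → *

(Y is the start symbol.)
Yes, Y is left-recursive

Y → Y ( X: LEFT RECURSIVE (starts with Y)
Y → Y id id: LEFT RECURSIVE (starts with Y)
Y → * *: starts with '*'
X → ( ;: starts with '('
X → *: starts with '*'

The grammar has direct left recursion on: Y.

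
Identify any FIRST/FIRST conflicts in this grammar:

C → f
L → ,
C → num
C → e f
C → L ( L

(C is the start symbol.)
A FIRST/FIRST conflict occurs when two productions N → α and N → β for the same non-terminal have FIRST(α) ∩ FIRST(β) ≠ ∅ (with ε ∈ FIRST of a nullable right-hand side, so two nullable alternatives also conflict).

FIRST sets of the non-terminals at (or reachable through a nullable prefix from) the front of some alternative:
  FIRST(L) = { ',' }

Productions for C:
  C → f: FIRST = { 'f' }
  C → num: FIRST = { 'num' }
  C → e f: FIRST = { 'e' }
  C → L ( L: FIRST = { ',' }
L has only one production, so no FIRST/FIRST conflict is possible there.

All alternatives of each non-terminal have pairwise disjoint FIRST sets.

Answer: No FIRST/FIRST conflicts.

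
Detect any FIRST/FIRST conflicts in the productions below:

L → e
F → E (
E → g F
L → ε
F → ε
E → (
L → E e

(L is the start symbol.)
No FIRST/FIRST conflicts.

A FIRST/FIRST conflict occurs when two productions N → α and N → β for the same non-terminal have FIRST(α) ∩ FIRST(β) ≠ ∅ (with ε ∈ FIRST of a nullable right-hand side, so two nullable alternatives also conflict).

FIRST sets of the non-terminals at (or reachable through a nullable prefix from) the front of some alternative:
  FIRST(E) = { '(', 'g' }

Productions for L:
  L → e: FIRST = { 'e' }
  L → ε: FIRST = { ε }
  L → E e: FIRST = { '(', 'g' }
Productions for F:
  F → E (: FIRST = { '(', 'g' }
  F → ε: FIRST = { ε }
Productions for E:
  E → g F: FIRST = { 'g' }
  E → (: FIRST = { '(' }

All alternatives of each non-terminal have pairwise disjoint FIRST sets.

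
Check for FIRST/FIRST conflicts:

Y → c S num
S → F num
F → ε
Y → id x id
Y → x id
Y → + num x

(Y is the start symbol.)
A FIRST/FIRST conflict occurs when two productions N → α and N → β for the same non-terminal have FIRST(α) ∩ FIRST(β) ≠ ∅ (with ε ∈ FIRST of a nullable right-hand side, so two nullable alternatives also conflict).

Productions for Y:
  Y → c S num: FIRST = { 'c' }
  Y → id x id: FIRST = { 'id' }
  Y → x id: FIRST = { 'x' }
  Y → + num x: FIRST = { '+' }
S, F have only one production, so no FIRST/FIRST conflict is possible there.

All alternatives of each non-terminal have pairwise disjoint FIRST sets.

Answer: No FIRST/FIRST conflicts.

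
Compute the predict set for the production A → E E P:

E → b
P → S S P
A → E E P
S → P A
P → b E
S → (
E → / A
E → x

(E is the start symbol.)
PREDICT(A → E E P) = (FIRST(RHS) \ {ε}) ∪ (FOLLOW(A) if ε ∈ FIRST(RHS), i.e. RHS ⇒* ε)
FIRST(E) = { '/', 'b', 'x' }
FIRST(E E P) = { '/', 'b', 'x' }
ε ∉ FIRST(E E P), so FOLLOW(A) is not added.
PREDICT(A → E E P) = { '/', 'b', 'x' }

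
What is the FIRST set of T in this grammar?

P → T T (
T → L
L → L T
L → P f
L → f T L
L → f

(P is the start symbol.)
FIRST sets of the other non-terminals involved (by the same procedure, iterated to a fixed point):
  FIRST(L) = { 'f' }

From T → L:
  - L is a non-terminal: add FIRST(L) \ {ε} = { 'f' }
    L is not nullable, so stop

Collecting: FIRST(T) = { 'f' }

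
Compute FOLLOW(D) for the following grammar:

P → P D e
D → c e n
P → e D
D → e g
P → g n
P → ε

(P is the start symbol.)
{ $, 'c', 'e' }

To compute FOLLOW(D), find every occurrence of D on a right-hand side N → α D β: add FIRST(β) \ {ε}, and if β is empty or nullable also add FOLLOW(N). Iterate to a fixed point.

In P → P D e: D is followed by e, add FIRST(e) \ {ε} = { 'e' }
In P → e D: D is at the end, add FOLLOW(P)

The FOLLOW sets referred to above (computed the same way, to a fixed point):
  FOLLOW(P) = { $, 'c', 'e' }

Taking the union: FOLLOW(D) = { $, 'c', 'e' }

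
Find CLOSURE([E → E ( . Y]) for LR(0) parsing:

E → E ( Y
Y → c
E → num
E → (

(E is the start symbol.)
{ [E → E ( . Y], [Y → . c] }

To compute CLOSURE, for each item [A → α.Bβ] where B is a non-terminal, add [B → .γ] for all productions B → γ; repeat for the newly added items until nothing changes.

Start with: [E → E ( . Y]
  [E → E ( . Y] has the dot before Y: add [Y → . c]
No further items can be added.

CLOSURE = { [E → E ( . Y], [Y → . c] }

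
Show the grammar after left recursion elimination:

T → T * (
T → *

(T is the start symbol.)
T is directly left-recursive. The standard transformation for
  A → A α₁ | ... | A α_m | β₁ | ... | β_n
is
  A  → β₁ A' | ... | β_n A'
  A' → α₁ A' | ... | α_m A' | ε

T → * becomes T → * T'
T → T * ( becomes T' → * ( T'
Add T' → ε

Resulting grammar:
T → * T'
T' → * ( T'
T' → ε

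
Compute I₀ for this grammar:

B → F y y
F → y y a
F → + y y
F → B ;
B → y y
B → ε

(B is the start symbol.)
{ [B → . F y y], [B → . y y], [B → .], [B' → . B], [F → . + y y], [F → . B ;], [F → . y y a] }

First, augment the grammar with B' → B
I₀ = CLOSURE({ [B' → . B] }):
  [B' → . B] has the dot before B: add [B → . F y y], [B → . y y], [B → .]
  [B → . F y y] has the dot before F: add [F → . y y a], [F → . + y y], [F → . B ;]
No further items can be added.

I₀ = { [B → . F y y], [B → . y y], [B → .], [B' → . B], [F → . + y y], [F → . B ;], [F → . y y a] }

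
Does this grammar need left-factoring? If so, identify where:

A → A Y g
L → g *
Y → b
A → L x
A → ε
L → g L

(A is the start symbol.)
Left-factoring is needed when two productions for the same non-terminal
share a common prefix on the right-hand side.

Productions for A:
  A → A Y g
  A → L x
  A → ε
Productions for L:
  L → g *
  L → g L

Found common prefix 'g' in productions for L

Answer: Yes, L has productions with common prefix 'g'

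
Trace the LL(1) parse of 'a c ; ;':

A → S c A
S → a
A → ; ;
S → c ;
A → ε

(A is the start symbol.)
Stack is shown with the top on the left.

Stack    Input      Action
--------------------------
A $      a c ; ; $  output A → S c A
S c A $  a c ; ; $  output S → a
a c A $  a c ; ; $  match 'a'
c A $    c ; ; $    match 'c'
A $      ; ; $      output A → ; ;
; ; $    ; ; $      match ';'
; $      ; $        match ';'
$        $          accept

The string is accepted.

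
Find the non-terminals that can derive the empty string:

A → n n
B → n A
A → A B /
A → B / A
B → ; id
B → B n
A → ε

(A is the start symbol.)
{ 'A' }

A non-terminal is nullable if it can derive ε (the empty string): either it has an ε-production, or it has a production whose right-hand side consists entirely of nullable non-terminals.

ε-productions: A → ε
So A is immediately nullable.
No further non-terminal can be added: every production for the remaining non-terminals contains a terminal or a non-nullable non-terminal.
Nullable = { 'A' }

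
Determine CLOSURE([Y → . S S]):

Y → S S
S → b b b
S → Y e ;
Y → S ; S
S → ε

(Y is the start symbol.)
{ [S → . Y e ;], [S → . b b b], [S → .], [Y → . S ; S], [Y → . S S] }

Start with: [Y → . S S]
  [Y → . S S] has the dot before S: add [S → . b b b], [S → . Y e ;], [S → .]
  [S → . Y e ;] has the dot before Y: add [Y → . S ; S]
No further items can be added.

CLOSURE = { [S → . Y e ;], [S → . b b b], [S → .], [Y → . S ; S], [Y → . S S] }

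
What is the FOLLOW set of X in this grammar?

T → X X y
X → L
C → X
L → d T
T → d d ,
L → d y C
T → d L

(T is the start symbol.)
{ $, 'd', 'y' }

To compute FOLLOW(X), find every occurrence of X on a right-hand side N → α X β: add FIRST(β) \ {ε}, and if β is empty or nullable also add FOLLOW(N). Iterate to a fixed point.

In T → X X y: X is followed by X y, add FIRST(X y) \ {ε} = { 'd' }
In T → X X y: X is followed by y, add FIRST(y) \ {ε} = { 'y' }
In C → X: X is at the end, add FOLLOW(C)

The FOLLOW sets referred to above (computed the same way, to a fixed point):
  FOLLOW(C) = { $, 'd', 'y' }

Taking the union: FOLLOW(X) = { $, 'd', 'y' }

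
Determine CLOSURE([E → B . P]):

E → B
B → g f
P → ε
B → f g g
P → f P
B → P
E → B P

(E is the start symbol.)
Start with: [E → B . P]
  [E → B . P] has the dot before P: add [P → .], [P → . f P]
No further items can be added.

CLOSURE = { [E → B . P], [P → . f P], [P → .] }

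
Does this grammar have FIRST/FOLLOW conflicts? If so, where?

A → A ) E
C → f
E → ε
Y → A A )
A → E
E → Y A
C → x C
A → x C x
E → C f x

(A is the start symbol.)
Yes. A → A ')' E with FOLLOW(A) on { ')', 'f', 'x' }; A → x C x with FOLLOW(A) on { 'x' }; E → Y A with FOLLOW(E) on { ')', 'f', 'x' }; E → C f x with FOLLOW(E) on { 'f', 'x' }

Nullable non-terminals: A, E.
FIRST sets used below: FIRST(A) = { ')', 'f', 'x', ε }, FIRST(E) = { ')', 'f', 'x', ε }, FIRST(Y) = { ')', 'f', 'x' }, FIRST(C) = { 'f', 'x' }

A: nullable alternative(s) A → E; FOLLOW(A) = { $, ')', 'f', 'x' }
  A → A ) E: FIRST \ {ε} = { ')', 'f', 'x' } — overlaps FOLLOW(A) on { ')', 'f', 'x' }: CONFLICT
  A → E: FIRST \ {ε} = { ')', 'f', 'x' } — this is the only nullable alternative, skip
  A → x C x: FIRST \ {ε} = { 'x' } — overlaps FOLLOW(A) on { 'x' }: CONFLICT

E: nullable alternative(s) E → ε; FOLLOW(E) = { $, ')', 'f', 'x' }
  E → ε: FIRST \ {ε} = { } — this is the only nullable alternative, skip
  E → Y A: FIRST \ {ε} = { ')', 'f', 'x' } — overlaps FOLLOW(E) on { ')', 'f', 'x' }: CONFLICT
  E → C f x: FIRST \ {ε} = { 'f', 'x' } — overlaps FOLLOW(E) on { 'f', 'x' }: CONFLICT

C, Y have no nullable alternative, so no FIRST/FOLLOW check is needed there.

So the grammar has 4 FIRST/FOLLOW conflicts (marked CONFLICT above).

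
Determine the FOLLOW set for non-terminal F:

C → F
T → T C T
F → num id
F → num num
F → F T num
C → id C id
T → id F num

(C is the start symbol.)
In C → F: F is at the end, add FOLLOW(C)
In F → F T num: F is followed by T num, add FIRST(T num) \ {ε} = { 'id' }
In T → id F num: F is followed by num, add FIRST(num) \ {ε} = { 'num' }

The FOLLOW sets referred to above (computed the same way, to a fixed point):
  FOLLOW(C) = { $, 'id' }

Taking the union: FOLLOW(F) = { $, 'id', 'num' }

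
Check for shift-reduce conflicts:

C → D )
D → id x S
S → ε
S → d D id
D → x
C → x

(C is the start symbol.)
Yes — I5: [S → .] vs [S → . d D id]

A shift-reduce conflict occurs when an LR(0) state has both:
  - a complete (reduce) item [A → α .] (dot at the end), and
  - a shift item [B → β . c γ] (dot before a terminal).

Augment with C' → C and build the canonical LR(0) collection (I0 = CLOSURE({[C' → . C]}), then GOTO on every symbol after a dot until no new states appear). It has 12 states:
  I0: { [C → . D )], [C → . x], [C' → . C], [D → . id x S], [D → . x] }  — shift
  I1: { [C' → C .] }  — accept
  I2: { [C → D . )] }  — shift
  I3: { [D → id . x S] }  — shift
  I4: { [C → x .], [D → x .] }  — 2 reduces
  I5: { [D → id x . S], [S → . d D id], [S → .] }  — shift, reduce
  I6: { [D → id x S .] }  — reduce
  I7: { [D → . id x S], [D → . x], [S → d . D id] }  — shift
  I8: { [S → d D . id] }  — shift
  I9: { [D → x .] }  — reduce
  I10: { [S → d D id .] }  — reduce
  I11: { [C → D ) .] }  — reduce

I5 contains reduce item [S → .] and shift item [S → . d D id] — shift-reduce conflict.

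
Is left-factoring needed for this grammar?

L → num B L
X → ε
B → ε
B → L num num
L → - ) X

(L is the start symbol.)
Left-factoring is needed when two productions for the same non-terminal
share a common prefix on the right-hand side.

Productions for L:
  L → num B L
  L → - ) X
Productions for B:
  B → ε
  B → L num num

No common prefixes found.

Answer: No, left-factoring is not needed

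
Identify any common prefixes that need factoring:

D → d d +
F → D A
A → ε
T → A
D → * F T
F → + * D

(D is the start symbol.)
Left-factoring is needed when two productions for the same non-terminal
share a common prefix on the right-hand side.

Productions for D:
  D → d d +
  D → * F T
Productions for F:
  F → D A
  F → + * D

No common prefixes found.

Answer: No, left-factoring is not needed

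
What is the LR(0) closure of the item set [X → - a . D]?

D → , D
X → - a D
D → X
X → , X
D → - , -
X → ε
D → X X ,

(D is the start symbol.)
To compute CLOSURE, for each item [A → α.Bβ] where B is a non-terminal, add [B → .γ] for all productions B → γ; repeat for the newly added items until nothing changes.

Start with: [X → - a . D]
  [X → - a . D] has the dot before D: add [D → . , D], [D → . X], [D → . - , -], [D → . X X ,]
  [D → . X] has the dot before X: add [X → . - a D], [X → . , X], [X → .]
No further items can be added.

CLOSURE = { [D → . , D], [D → . - , -], [D → . X X ,], [D → . X], [X → - a . D], [X → . , X], [X → . - a D], [X → .] }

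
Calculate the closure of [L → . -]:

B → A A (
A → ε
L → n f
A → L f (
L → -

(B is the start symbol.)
{ [L → . -] }

Start with: [L → . -]
The dot precedes the terminal '-', so nothing is added.

CLOSURE = { [L → . -] }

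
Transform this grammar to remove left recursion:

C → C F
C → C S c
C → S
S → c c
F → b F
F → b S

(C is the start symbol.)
C → S C'
C' → F C'
C' → S c C'
C' → ε
S → c c
F → b F
F → b S

C is directly left-recursive. The standard transformation for
  A → A α₁ | ... | A α_m | β₁ | ... | β_n
is
  A  → β₁ A' | ... | β_n A'
  A' → α₁ A' | ... | α_m A' | ε

C → S becomes C → S C'
C → C F becomes C' → F C'
C → C S c becomes C' → S c C'
Add C' → ε

Productions for other non-terminals are unchanged:
  S → c c
  F → b F
  F → b S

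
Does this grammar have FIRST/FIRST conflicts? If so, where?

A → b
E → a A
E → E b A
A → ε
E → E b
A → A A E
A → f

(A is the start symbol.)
A FIRST/FIRST conflict occurs when two productions N → α and N → β for the same non-terminal have FIRST(α) ∩ FIRST(β) ≠ ∅ (with ε ∈ FIRST of a nullable right-hand side, so two nullable alternatives also conflict).

FIRST sets of the non-terminals at (or reachable through a nullable prefix from) the front of some alternative:
  FIRST(A) = { 'a', 'b', 'f', ε }
  FIRST(E) = { 'a' }

Productions for A:
  A → b: FIRST = { 'b' }
  A → ε: FIRST = { ε }
  A → A A E: FIRST = { 'a', 'b', 'f' }
  A → f: FIRST = { 'f' }
Productions for E:
  E → a A: FIRST = { 'a' }
  E → E b A: FIRST = { 'a' }
  E → E b: FIRST = { 'a' }

Conflict for A: A → b and A → A A E
  Overlap: { 'b' }
Conflict for A: A → A A E and A → f
  Overlap: { 'f' }
Conflict for E: E → a A and E → E b A
  Overlap: { 'a' }
Conflict for E: E → a A and E → E b
  Overlap: { 'a' }
Conflict for E: E → E b A and E → E b
  Overlap: { 'a' }

Answer: Yes. A → b / A → A A E on { 'b' }; A → A A E / A → f on { 'f' }; E → a A / E → E b A on { 'a' }; E → a A / E → E b on { 'a' }; E → E b A / E → E b on { 'a' }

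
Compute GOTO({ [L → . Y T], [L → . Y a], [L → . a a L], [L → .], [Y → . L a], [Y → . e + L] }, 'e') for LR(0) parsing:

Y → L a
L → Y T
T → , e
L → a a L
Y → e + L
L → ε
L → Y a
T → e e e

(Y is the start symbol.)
GOTO(I, 'e') = CLOSURE({ [A → αX.β] : [A → α.Xβ] ∈ I, X = 'e' })

Items with dot before 'e', with the dot advanced:
  [Y → . e + L] → [Y → e . + L]
Closure adds nothing (no advanced item has the dot before a non-terminal).

GOTO = { [Y → e . + L] }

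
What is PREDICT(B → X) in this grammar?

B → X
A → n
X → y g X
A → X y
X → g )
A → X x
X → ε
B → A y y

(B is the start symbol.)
PREDICT(B → X) = (FIRST(RHS) \ {ε}) ∪ (FOLLOW(B) if ε ∈ FIRST(RHS), i.e. RHS ⇒* ε)
FIRST(X) = { 'g', 'y', ε }
FIRST(X) = { 'g', 'y', ε }
ε ∈ FIRST(X) (the right-hand side is nullable), so add FOLLOW(B) = { $ }
PREDICT(B → X) = { $, 'g', 'y' }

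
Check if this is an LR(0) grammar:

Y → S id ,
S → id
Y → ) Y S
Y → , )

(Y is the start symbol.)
Yes, the grammar is LR(0)

Augment with Y' → Y and build the canonical LR(0) collection (I0 = CLOSURE({[Y' → . Y]}), then GOTO on every symbol after a dot until no new states appear). It has 11 states:
  I0: { [S → . id], [Y → . ) Y S], [Y → . , )], [Y → . S id ,], [Y' → . Y] }  — shift
  I1: { [S → . id], [Y → ) . Y S], [Y → . ) Y S], [Y → . , )], [Y → . S id ,] }  — shift
  I2: { [Y → , . )] }  — shift
  I3: { [Y → S . id ,] }  — shift
  I4: { [Y' → Y .] }  — accept
  I5: { [S → id .] }  — reduce
  I6: { [Y → S id . ,] }  — shift
  I7: { [Y → S id , .] }  — reduce
  I8: { [Y → , ) .] }  — reduce
  I9: { [S → . id], [Y → ) Y . S] }  — shift
  I10: { [Y → ) Y S .] }  — reduce

Every state is either a pure shift/goto state or contains exactly one complete item and nothing to shift — no conflicts. The grammar is LR(0).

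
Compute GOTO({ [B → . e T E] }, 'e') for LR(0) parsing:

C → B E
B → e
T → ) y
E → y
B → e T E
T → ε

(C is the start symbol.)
{ [B → e . T E], [T → . ) y], [T → .] }

GOTO(I, 'e') = CLOSURE({ [A → αX.β] : [A → α.Xβ] ∈ I, X = 'e' })

Items with dot before 'e', with the dot advanced:
  [B → . e T E] → [B → e . T E]
Closure of the advanced items:
  [B → e . T E] has the dot before T: add [T → . ) y], [T → .]

GOTO = { [B → e . T E], [T → . ) y], [T → .] }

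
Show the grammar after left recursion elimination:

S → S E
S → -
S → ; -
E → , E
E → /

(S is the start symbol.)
S is directly left-recursive. The standard transformation for
  A → A α₁ | ... | A α_m | β₁ | ... | β_n
is
  A  → β₁ A' | ... | β_n A'
  A' → α₁ A' | ... | α_m A' | ε

S → - becomes S → - S'
S → ; - becomes S → ; - S'
S → S E becomes S' → E S'
Add S' → ε

Productions for other non-terminals are unchanged:
  E → , E
  E → /

Resulting grammar:
S → - S'
S → ; - S'
S' → E S'
S' → ε
E → , E
E → /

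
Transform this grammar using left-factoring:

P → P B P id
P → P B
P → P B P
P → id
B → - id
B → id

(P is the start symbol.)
Left-factoring transforms A → αβ₁ | αβ₂ into A → αA' and A' → β₁ | β₂
(α is the longest common prefix among the alternatives). Repeat until
no nonterminal has two alternatives with a common prefix.

Round 1: P has alternatives sharing prefix 'P B'. Introduce P': P → P B P'
  Add: P' → P id
  Add: P' → ε
  Add: P' → P

Round 2: P' has alternatives sharing prefix 'P'. Introduce P'': P' → P P''
  Add: P'' → id
  Add: P'' → ε

No remaining common prefixes — done.

Resulting grammar:
P → P B P'
P' → P P''
P'' → id
P'' → ε
P' → ε
P → id
B → - id
B → id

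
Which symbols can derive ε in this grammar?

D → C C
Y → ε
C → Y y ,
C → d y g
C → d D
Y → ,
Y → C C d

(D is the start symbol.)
{ 'Y' }

ε-productions: Y → ε
So Y is immediately nullable.
No further non-terminal can be added: every production for the remaining non-terminals contains a terminal or a non-nullable non-terminal.
Nullable = { 'Y' }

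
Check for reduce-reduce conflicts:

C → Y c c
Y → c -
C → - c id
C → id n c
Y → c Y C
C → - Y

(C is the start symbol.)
A reduce-reduce conflict occurs when an LR(0) state has two complete items [A → α .] and [B → β .] — both call for a reduction, and with no lookahead the parser cannot choose between them.

Augment with C' → C and build the canonical LR(0) collection (I0 = CLOSURE({[C' → . C]}), then GOTO on every symbol after a dot until no new states appear). It has 16 states:
  I0: { [C → . - Y], [C → . - c id], [C → . Y c c], [C → . id n c], [C' → . C], [Y → . c -], [Y → . c Y C] }  — shift
  I1: { [C → - . Y], [C → - . c id], [Y → . c -], [Y → . c Y C] }  — shift
  I2: { [C' → C .] }  — accept
  I3: { [C → Y . c c] }  — shift
  I4: { [Y → . c -], [Y → . c Y C], [Y → c . -], [Y → c . Y C] }  — shift
  I5: { [C → id . n c] }  — shift
  I6: { [C → id n . c] }  — shift
  I7: { [C → id n c .] }  — reduce
  I8: { [Y → c - .] }  — reduce
  I9: { [C → . - Y], [C → . - c id], [C → . Y c c], [C → . id n c], [Y → . c -], [Y → . c Y C], [Y → c Y . C] }  — shift
  I10: { [Y → c Y C .] }  — reduce
  I11: { [C → Y c . c] }  — shift
  I12: { [C → Y c c .] }  — reduce
  I13: { [C → - Y .] }  — reduce
  I14: { [C → - c . id], [Y → . c -], [Y → . c Y C], [Y → c . -], [Y → c . Y C] }  — shift
  I15: { [C → - c id .] }  — reduce

No state contains more than one complete item.

Answer: No reduce-reduce conflicts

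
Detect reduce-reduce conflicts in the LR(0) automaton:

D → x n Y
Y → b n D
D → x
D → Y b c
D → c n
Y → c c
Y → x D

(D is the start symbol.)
No reduce-reduce conflicts

A reduce-reduce conflict occurs when an LR(0) state has two complete items [A → α .] and [B → β .] — both call for a reduction, and with no lookahead the parser cannot choose between them.

Augment with D' → D and build the canonical LR(0) collection (I0 = CLOSURE({[D' → . D]}), then GOTO on every symbol after a dot until no new states appear). It has 17 states:
  I0: { [D → . Y b c], [D → . c n], [D → . x n Y], [D → . x], [D' → . D], [Y → . b n D], [Y → . c c], [Y → . x D] }  — shift
  I1: { [D' → D .] }  — accept
  I2: { [D → Y . b c] }  — shift
  I3: { [Y → b . n D] }  — shift
  I4: { [D → c . n], [Y → c . c] }  — shift
  I5: { [D → . Y b c], [D → . c n], [D → . x n Y], [D → . x], [D → x . n Y], [D → x .], [Y → . b n D], [Y → . c c], [Y → . x D], [Y → x . D] }  — shift, reduce
  I6: { [Y → x D .] }  — reduce
  I7: { [D → x n . Y], [Y → . b n D], [Y → . c c], [Y → . x D] }  — shift
  I8: { [D → x n Y .] }  — reduce
  I9: { [Y → c . c] }  — shift
  I10: { [D → . Y b c], [D → . c n], [D → . x n Y], [D → . x], [Y → . b n D], [Y → . c c], [Y → . x D], [Y → x . D] }  — shift
  I11: { [Y → c c .] }  — reduce
  I12: { [D → c n .] }  — reduce
  I13: { [D → . Y b c], [D → . c n], [D → . x n Y], [D → . x], [Y → . b n D], [Y → . c c], [Y → . x D], [Y → b n . D] }  — shift
  I14: { [Y → b n D .] }  — reduce
  I15: { [D → Y b . c] }  — shift
  I16: { [D → Y b c .] }  — reduce

No state contains more than one complete item.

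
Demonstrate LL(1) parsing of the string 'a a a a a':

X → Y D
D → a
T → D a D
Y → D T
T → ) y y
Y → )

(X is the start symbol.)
LL(1) parsing maintains a stack (initially the start symbol over $) and the input. At each step: if the stack top is a terminal, match it against the current input token; if it is a non-terminal N, replace it with the RHS of M[N, lookahead] (the unique production whose predict set contains the lookahead).

Stack is shown with the top on the left.

Stack      Input        Action
------------------------------
X $        a a a a a $  output X → Y D
Y D $      a a a a a $  output Y → D T
D T D $    a a a a a $  output D → a
a T D $    a a a a a $  match 'a'
T D $      a a a a $    output T → D a D
D a D D $  a a a a $    output D → a
a a D D $  a a a a $    match 'a'
a D D $    a a a $      match 'a'
D D $      a a $        output D → a
a D $      a a $        match 'a'
D $        a $          output D → a
a $        a $          match 'a'
$          $            accept

The string is accepted.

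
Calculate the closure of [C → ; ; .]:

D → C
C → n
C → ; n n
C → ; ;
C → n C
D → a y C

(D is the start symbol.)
{ [C → ; ; .] }

To compute CLOSURE, for each item [A → α.Bβ] where B is a non-terminal, add [B → .γ] for all productions B → γ; repeat for the newly added items until nothing changes.

Start with: [C → ; ; .]
The dot is at the end, so nothing is added.

CLOSURE = { [C → ; ; .] }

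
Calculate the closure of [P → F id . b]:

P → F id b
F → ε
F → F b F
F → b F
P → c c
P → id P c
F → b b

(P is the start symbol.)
To compute CLOSURE, for each item [A → α.Bβ] where B is a non-terminal, add [B → .γ] for all productions B → γ; repeat for the newly added items until nothing changes.

Start with: [P → F id . b]
The dot precedes the terminal b, so nothing is added.

CLOSURE = { [P → F id . b] }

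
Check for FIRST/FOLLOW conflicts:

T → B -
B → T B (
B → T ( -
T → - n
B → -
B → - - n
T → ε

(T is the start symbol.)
Yes. T → B '-' with FOLLOW(T) on { '(', '-' }; T → '-' n with FOLLOW(T) on { '-' }

A FIRST/FOLLOW conflict occurs when a non-terminal N has a nullable alternative N → β (β ⇒* ε) and another alternative N → α with FIRST(α) ∩ FOLLOW(N) ≠ ∅: on such a lookahead the parser cannot decide between expanding α and letting N vanish via β.

Nullable non-terminals: T.
FIRST sets used below: FIRST(B) = { '(', '-' }

T: nullable alternative(s) T → ε; FOLLOW(T) = { $, '(', '-' }
  T → B -: FIRST \ {ε} = { '(', '-' } — overlaps FOLLOW(T) on { '(', '-' }: CONFLICT
  T → - n: FIRST \ {ε} = { '-' } — overlaps FOLLOW(T) on { '-' }: CONFLICT
  T → ε: FIRST \ {ε} = { } — this is the only nullable alternative, skip

B has no nullable alternative, so no FIRST/FOLLOW check is needed there.

So the grammar has 2 FIRST/FOLLOW conflicts (marked CONFLICT above).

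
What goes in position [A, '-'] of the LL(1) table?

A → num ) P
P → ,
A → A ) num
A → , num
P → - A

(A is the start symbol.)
Empty (error entry)

To find M[A, '-'], we find productions for A where '-' is in the predict set (PREDICT(N → α) = (FIRST(α) \ {ε}) ∪ (FOLLOW(N) if α ⇒* ε)).

Relevant sets:
  FIRST(A) = { ',', 'num' }

A → num ) P: PREDICT = { 'num' }
A → A ) num: PREDICT = { ',', 'num' }
A → , num: PREDICT = { ',' }

M[A, '-'] is empty (no production applies)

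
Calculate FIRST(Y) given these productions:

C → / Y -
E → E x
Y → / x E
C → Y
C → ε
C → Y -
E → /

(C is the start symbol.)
To compute FIRST(Y), examine every production with Y on the left-hand side, reading each right-hand side left to right until a non-nullable symbol is reached.

From Y → / x E:
  - '/' is a terminal: add '/' and stop

Collecting: FIRST(Y) = { '/' }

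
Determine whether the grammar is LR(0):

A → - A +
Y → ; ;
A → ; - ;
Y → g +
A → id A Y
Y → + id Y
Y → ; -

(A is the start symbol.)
Augment with A' → A and build the canonical LR(0) collection (I0 = CLOSURE({[A' → . A]}), then GOTO on every symbol after a dot until no new states appear). It has 19 states:
  I0: { [A → . - A +], [A → . ; - ;], [A → . id A Y], [A' → . A] }  — shift
  I1: { [A → - . A +], [A → . - A +], [A → . ; - ;], [A → . id A Y] }  — shift
  I2: { [A → ; . - ;] }  — shift
  I3: { [A' → A .] }  — accept
  I4: { [A → . - A +], [A → . ; - ;], [A → . id A Y], [A → id . A Y] }  — shift
  I5: { [A → id A . Y], [Y → . + id Y], [Y → . ; -], [Y → . ; ;], [Y → . g +] }  — shift
  I6: { [Y → + . id Y] }  — shift
  I7: { [Y → ; . -], [Y → ; . ;] }  — shift
  I8: { [A → id A Y .] }  — reduce
  I9: { [Y → g . +] }  — shift
  I10: { [Y → g + .] }  — reduce
  I11: { [Y → ; - .] }  — reduce
  I12: { [Y → ; ; .] }  — reduce
  I13: { [Y → + id . Y], [Y → . + id Y], [Y → . ; -], [Y → . ; ;], [Y → . g +] }  — shift
  I14: { [Y → + id Y .] }  — reduce
  I15: { [A → ; - . ;] }  — shift
  I16: { [A → ; - ; .] }  — reduce
  I17: { [A → - A . +] }  — shift
  I18: { [A → - A + .] }  — reduce

Every state is either a pure shift/goto state or contains exactly one complete item and nothing to shift — no conflicts. The grammar is LR(0).

Answer: Yes, the grammar is LR(0)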